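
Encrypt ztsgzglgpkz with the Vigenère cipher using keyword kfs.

Repeat the key across the message: kfskfskfskf
z(25)+k(10): 35≡9 → j
t(19)+f(5): 24 → y
s(18)+s(18): 36≡10 → k
g(6)+k(10): 16 → q
z(25)+f(5): 30≡4 → e
g(6)+s(18): 24 → y
l(11)+k(10): 21 → v
g(6)+f(5): 11 → l
p(15)+s(18): 33≡7 → h
k(10)+k(10): 20 → u
z(25)+f(5): 30≡4 → e

jykqeyvlhue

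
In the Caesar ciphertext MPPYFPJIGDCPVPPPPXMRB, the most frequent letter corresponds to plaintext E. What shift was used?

The most frequent ciphertext letter is P (appears 8 times).
P is position 15; E is position 4.
Shift = 11.

11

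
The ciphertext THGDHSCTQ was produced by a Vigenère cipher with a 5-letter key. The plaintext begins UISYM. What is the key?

ZZOFV

Subtract each crib letter from the matching ciphertext letter (mod 26):
T(19)−U(20)=-1≡25 → Z
H(7)−I(8)=-1≡25 → Z
G(6)−S(18)=-12≡14 → O
D(3)−Y(24)=-21≡5 → F
H(7)−M(12)=-5≡21 → V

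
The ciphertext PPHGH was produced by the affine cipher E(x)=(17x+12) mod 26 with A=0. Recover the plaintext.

RRPSP

The inverse of 17 mod 26 is 23, since 17·23=391≡1. Apply D(y)=23·(y−12) mod 26:
P(15): 23·(15−12)=69≡17 → R
P(15): 23·(15−12)=69≡17 → R
H(7): 23·(7−12)=-115≡15 → P
G(6): 23·(6−12)=-138≡18 → S
H(7): 23·(7−12)=-115≡15 → P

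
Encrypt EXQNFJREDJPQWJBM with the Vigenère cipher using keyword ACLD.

Repeat the key across the message: ACLDACLDACLDACLD
E(4)+A(0): 4 → E
X(23)+C(2): 25 → Z
Q(16)+L(11): 27≡1 → B
N(13)+D(3): 16 → Q
F(5)+A(0): 5 → F
J(9)+C(2): 11 → L
R(17)+L(11): 28≡2 → C
E(4)+D(3): 7 → H
D(3)+A(0): 3 → D
J(9)+C(2): 11 → L
P(15)+L(11): 26≡0 → A
Q(16)+D(3): 19 → T
W(22)+A(0): 22 → W
J(9)+C(2): 11 → L
B(1)+L(11): 12 → M
M(12)+D(3): 15 → P

EZBQFLCHDLATWLMP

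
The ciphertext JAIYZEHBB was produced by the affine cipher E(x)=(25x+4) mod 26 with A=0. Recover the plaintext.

VEWGFAXDD

The inverse of 25 mod 26 is 25, since 25·25=625≡1. Apply D(y)=25·(y−4) mod 26:
J(9): 25·(9−4)=125≡21 → V
A(0): 25·(0−4)=-100≡4 → E
I(8): 25·(8−4)=100≡22 → W
Y(24): 25·(24−4)=500≡6 → G
Z(25): 25·(25−4)=525≡5 → F
E(4): 25·(4−4)=0 → A
H(7): 25·(7−4)=75≡23 → X
B(1): 25·(1−4)=-75≡3 → D
B(1): 25·(1−4)=-75≡3 → D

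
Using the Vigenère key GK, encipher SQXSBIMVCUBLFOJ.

Repeat the key across the message: GKGKGKGKGKGKGKG
S(18)+G(6): 24 → Y
Q(16)+K(10): 26≡0 → A
X(23)+G(6): 29≡3 → D
S(18)+K(10): 28≡2 → C
B(1)+G(6): 7 → H
I(8)+K(10): 18 → S
M(12)+G(6): 18 → S
V(21)+K(10): 31≡5 → F
C(2)+G(6): 8 → I
U(20)+K(10): 30≡4 → E
B(1)+G(6): 7 → H
L(11)+K(10): 21 → V
F(5)+G(6): 11 → L
O(14)+K(10): 24 → Y
J(9)+G(6): 15 → P

YADCHSSFIEHVLYP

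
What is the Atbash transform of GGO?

G(6) → T(19)
G(6) → T(19)
O(14) → L(11)

TTL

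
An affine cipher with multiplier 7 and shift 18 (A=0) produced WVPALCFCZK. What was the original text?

The inverse of 7 mod 26 is 15, since 7·15=105≡1. Apply D(y)=15·(y−18) mod 26:
W(22): 15·(22−18)=60≡8 → I
V(21): 15·(21−18)=45≡19 → T
P(15): 15·(15−18)=-45≡7 → H
A(0): 15·(0−18)=-270≡16 → Q
L(11): 15·(11−18)=-105≡25 → Z
C(2): 15·(2−18)=-240≡20 → U
F(5): 15·(5−18)=-195≡13 → N
C(2): 15·(2−18)=-240≡20 → U
Z(25): 15·(25−18)=105≡1 → B
K(10): 15·(10−18)=-120≡10 → K

ITHQZUNUBK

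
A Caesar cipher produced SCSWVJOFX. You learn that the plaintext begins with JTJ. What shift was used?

9

From the crib: S(18)−J(9)=9, so the shift is 9.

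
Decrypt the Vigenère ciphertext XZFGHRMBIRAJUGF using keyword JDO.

OWRXEDDYUIXVLDR

Repeat the key across the ciphertext: JDOJDOJDOJDOJDO
X(23)−J(9): 14 → O
Z(25)−D(3): 22 → W
F(5)−O(14): -9≡17 → R
G(6)−J(9): -3≡23 → X
H(7)−D(3): 4 → E
R(17)−O(14): 3 → D
M(12)−J(9): 3 → D
B(1)−D(3): -2≡24 → Y
I(8)−O(14): -6≡20 → U
R(17)−J(9): 8 → I
A(0)−D(3): -3≡23 → X
J(9)−O(14): -5≡21 → V
U(20)−J(9): 11 → L
G(6)−D(3): 3 → D
F(5)−O(14): -9≡17 → R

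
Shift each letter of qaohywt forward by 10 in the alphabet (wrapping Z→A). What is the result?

q(16): 16+10=26≡0 → a
a(0): 0+10=10 → k
o(14): 14+10=24 → y
h(7): 7+10=17 → r
y(24): 24+10=34≡8 → i
w(22): 22+10=32≡6 → g
t(19): 19+10=29≡3 → d

akyrigd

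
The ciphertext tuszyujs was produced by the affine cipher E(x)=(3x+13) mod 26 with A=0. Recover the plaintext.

cltevlqt

The inverse of 3 mod 26 is 9, since 3·9=27≡1. Apply D(y)=9·(y−13) mod 26:
t(19): 9·(19−13)=54≡2 → c
u(20): 9·(20−13)=63≡11 → l
s(18): 9·(18−13)=45≡19 → t
z(25): 9·(25−13)=108≡4 → e
y(24): 9·(24−13)=99≡21 → v
u(20): 9·(20−13)=63≡11 → l
j(9): 9·(9−13)=-36≡16 → q
s(18): 9·(18−13)=45≡19 → t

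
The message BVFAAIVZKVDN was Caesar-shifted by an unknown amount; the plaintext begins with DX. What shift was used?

24

From the crib: B(1)−D(3)=-2≡24, so the shift is 24.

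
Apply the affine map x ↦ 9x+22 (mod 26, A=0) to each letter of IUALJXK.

QUWRZVI

I(8): 9·8+22=94≡16 → Q
U(20): 9·20+22=202≡20 → U
A(0): 9·0+22=22 → W
L(11): 9·11+22=121≡17 → R
J(9): 9·9+22=103≡25 → Z
X(23): 9·23+22=229≡21 → V
K(10): 9·10+22=112≡8 → I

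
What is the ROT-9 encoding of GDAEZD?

G(6): 6+9=15 → P
D(3): 3+9=12 → M
A(0): 0+9=9 → J
E(4): 4+9=13 → N
Z(25): 25+9=34≡8 → I
D(3): 3+9=12 → M

PMJNIM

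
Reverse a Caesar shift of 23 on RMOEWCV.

R(17): 17−23=-6≡20 → U
M(12): 12−23=-11≡15 → P
O(14): 14−23=-9≡17 → R
E(4): 4−23=-19≡7 → H
W(22): 22−23=-1≡25 → Z
C(2): 2−23=-21≡5 → F
V(21): 21−23=-2≡24 → Y

UPRHZFY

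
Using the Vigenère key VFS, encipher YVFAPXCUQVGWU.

TAXVUPXZIQLOP

Repeat the key across the message: VFSVFSVFSVFSV
Y(24)+V(21): 45≡19 → T
V(21)+F(5): 26≡0 → A
F(5)+S(18): 23 → X
A(0)+V(21): 21 → V
P(15)+F(5): 20 → U
X(23)+S(18): 41≡15 → P
C(2)+V(21): 23 → X
U(20)+F(5): 25 → Z
Q(16)+S(18): 34≡8 → I
V(21)+V(21): 42≡16 → Q
G(6)+F(5): 11 → L
W(22)+S(18): 40≡14 → O
U(20)+V(21): 41≡15 → P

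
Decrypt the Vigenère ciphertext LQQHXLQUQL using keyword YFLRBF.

Repeat the key across the ciphertext: YFLRBFYFLR
L(11)−Y(24): -13≡13 → N
Q(16)−F(5): 11 → L
Q(16)−L(11): 5 → F
H(7)−R(17): -10≡16 → Q
X(23)−B(1): 22 → W
L(11)−F(5): 6 → G
Q(16)−Y(24): -8≡18 → S
U(20)−F(5): 15 → P
Q(16)−L(11): 5 → F
L(11)−R(17): -6≡20 → U

NLFQWGSPFU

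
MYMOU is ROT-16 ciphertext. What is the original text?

WIWYE

M(12): 12−16=-4≡22 → W
Y(24): 24−16=8 → I
M(12): 12−16=-4≡22 → W
O(14): 14−16=-2≡24 → Y
U(20): 20−16=4 → E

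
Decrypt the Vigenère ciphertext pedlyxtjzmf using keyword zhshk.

Repeat the key across the ciphertext: zhshkzhshkz
p(15)−z(25): -10≡16 → q
e(4)−h(7): -3≡23 → x
d(3)−s(18): -15≡11 → l
l(11)−h(7): 4 → e
y(24)−k(10): 14 → o
x(23)−z(25): -2≡24 → y
t(19)−h(7): 12 → m
j(9)−s(18): -9≡17 → r
z(25)−h(7): 18 → s
m(12)−k(10): 2 → c
f(5)−z(25): -20≡6 → g

qxleoymrscg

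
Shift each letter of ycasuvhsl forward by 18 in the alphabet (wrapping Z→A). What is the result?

quskmnzkd

y(24): 24+18=42≡16 → q
c(2): 2+18=20 → u
a(0): 0+18=18 → s
s(18): 18+18=36≡10 → k
u(20): 20+18=38≡12 → m
v(21): 21+18=39≡13 → n
h(7): 7+18=25 → z
s(18): 18+18=36≡10 → k
l(11): 11+18=29≡3 → d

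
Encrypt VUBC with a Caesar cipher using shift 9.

EDKL

V(21): 21+9=30≡4 → E
U(20): 20+9=29≡3 → D
B(1): 1+9=10 → K
C(2): 2+9=11 → L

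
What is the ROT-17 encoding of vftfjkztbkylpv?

v(21): 21+17=38≡12 → m
f(5): 5+17=22 → w
t(19): 19+17=36≡10 → k
f(5): 5+17=22 → w
j(9): 9+17=26≡0 → a
k(10): 10+17=27≡1 → b
z(25): 25+17=42≡16 → q
t(19): 19+17=36≡10 → k
b(1): 1+17=18 → s
k(10): 10+17=27≡1 → b
y(24): 24+17=41≡15 → p
l(11): 11+17=28≡2 → c
p(15): 15+17=32≡6 → g
v(21): 21+17=38≡12 → m

mwkwabqksbpcgm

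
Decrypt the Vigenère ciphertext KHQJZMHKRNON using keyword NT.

XODQMTUREUBU

Repeat the key across the ciphertext: NTNTNTNTNTNT
K(10)−N(13): -3≡23 → X
H(7)−T(19): -12≡14 → O
Q(16)−N(13): 3 → D
J(9)−T(19): -10≡16 → Q
Z(25)−N(13): 12 → M
M(12)−T(19): -7≡19 → T
H(7)−N(13): -6≡20 → U
K(10)−T(19): -9≡17 → R
R(17)−N(13): 4 → E
N(13)−T(19): -6≡20 → U
O(14)−N(13): 1 → B
N(13)−T(19): -6≡20 → U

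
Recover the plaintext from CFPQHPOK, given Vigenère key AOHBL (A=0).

Repeat the key across the ciphertext: AOHBLAOH
C(2)−A(0): 2 → C
F(5)−O(14): -9≡17 → R
P(15)−H(7): 8 → I
Q(16)−B(1): 15 → P
H(7)−L(11): -4≡22 → W
P(15)−A(0): 15 → P
O(14)−O(14): 0 → A
K(10)−H(7): 3 → D

CRIPWPAD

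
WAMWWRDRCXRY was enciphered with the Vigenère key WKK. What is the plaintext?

AQCAMHHHSBHO

Repeat the key across the ciphertext: WKKWKKWKKWKK
W(22)−W(22): 0 → A
A(0)−K(10): -10≡16 → Q
M(12)−K(10): 2 → C
W(22)−W(22): 0 → A
W(22)−K(10): 12 → M
R(17)−K(10): 7 → H
D(3)−W(22): -19≡7 → H
R(17)−K(10): 7 → H
C(2)−K(10): -8≡18 → S
X(23)−W(22): 1 → B
R(17)−K(10): 7 → H
Y(24)−K(10): 14 → O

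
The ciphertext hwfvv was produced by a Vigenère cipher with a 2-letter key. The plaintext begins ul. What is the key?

nl

Subtract each crib letter from the matching ciphertext letter (mod 26):
h(7)−u(20)=-13≡13 → n
w(22)−l(11)=11 → l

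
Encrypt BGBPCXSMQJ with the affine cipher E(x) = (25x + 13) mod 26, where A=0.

MHMYLQVBXE

B(1): 25·1+13=38≡12 → M
G(6): 25·6+13=163≡7 → H
B(1): 25·1+13=38≡12 → M
P(15): 25·15+13=388≡24 → Y
C(2): 25·2+13=63≡11 → L
X(23): 25·23+13=588≡16 → Q
S(18): 25·18+13=463≡21 → V
M(12): 25·12+13=313≡1 → B
Q(16): 25·16+13=413≡23 → X
J(9): 25·9+13=238≡4 → E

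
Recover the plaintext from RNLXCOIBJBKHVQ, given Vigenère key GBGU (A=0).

LMFDWNCHDAENPP

Repeat the key across the ciphertext: GBGUGBGUGBGUGB
R(17)−G(6): 11 → L
N(13)−B(1): 12 → M
L(11)−G(6): 5 → F
X(23)−U(20): 3 → D
C(2)−G(6): -4≡22 → W
O(14)−B(1): 13 → N
I(8)−G(6): 2 → C
B(1)−U(20): -19≡7 → H
J(9)−G(6): 3 → D
B(1)−B(1): 0 → A
K(10)−G(6): 4 → E
H(7)−U(20): -13≡13 → N
V(21)−G(6): 15 → P
Q(16)−B(1): 15 → P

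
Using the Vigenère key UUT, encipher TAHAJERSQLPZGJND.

NUAUDXLMJFJSADGX

Repeat the key across the message: UUTUUTUUTUUTUUTU
T(19)+U(20): 39≡13 → N
A(0)+U(20): 20 → U
H(7)+T(19): 26≡0 → A
A(0)+U(20): 20 → U
J(9)+U(20): 29≡3 → D
E(4)+T(19): 23 → X
R(17)+U(20): 37≡11 → L
S(18)+U(20): 38≡12 → M
Q(16)+T(19): 35≡9 → J
L(11)+U(20): 31≡5 → F
P(15)+U(20): 35≡9 → J
Z(25)+T(19): 44≡18 → S
G(6)+U(20): 26≡0 → A
J(9)+U(20): 29≡3 → D
N(13)+T(19): 32≡6 → G
D(3)+U(20): 23 → X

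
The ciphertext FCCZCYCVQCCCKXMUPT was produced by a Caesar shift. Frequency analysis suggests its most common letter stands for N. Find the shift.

The most frequent ciphertext letter is C (appears 7 times).
C is position 2; N is position 13.
Shift = -11≡15.

15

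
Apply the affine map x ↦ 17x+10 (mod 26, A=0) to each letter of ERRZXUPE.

E(4): 17·4+10=78≡0 → A
R(17): 17·17+10=299≡13 → N
R(17): 17·17+10=299≡13 → N
Z(25): 17·25+10=435≡19 → T
X(23): 17·23+10=401≡11 → L
U(20): 17·20+10=350≡12 → M
P(15): 17·15+10=265≡5 → F
E(4): 17·4+10=78≡0 → A

ANNTLMFA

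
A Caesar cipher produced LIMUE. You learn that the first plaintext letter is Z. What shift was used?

From the crib: L(11)−Z(25)=-14≡12, so the shift is 12.

12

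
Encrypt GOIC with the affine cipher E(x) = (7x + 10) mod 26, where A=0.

AEOY

G(6): 7·6+10=52≡0 → A
O(14): 7·14+10=108≡4 → E
I(8): 7·8+10=66≡14 → O
C(2): 7·2+10=24 → Y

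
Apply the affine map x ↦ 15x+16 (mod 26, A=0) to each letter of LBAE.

ZFQY

L(11): 15·11+16=181≡25 → Z
B(1): 15·1+16=31≡5 → F
A(0): 15·0+16=16 → Q
E(4): 15·4+16=76≡24 → Y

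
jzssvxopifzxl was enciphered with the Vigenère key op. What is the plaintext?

Repeat the key across the ciphertext: opopopopopopo
j(9)−o(14): -5≡21 → v
z(25)−p(15): 10 → k
s(18)−o(14): 4 → e
s(18)−p(15): 3 → d
v(21)−o(14): 7 → h
x(23)−p(15): 8 → i
o(14)−o(14): 0 → a
p(15)−p(15): 0 → a
i(8)−o(14): -6≡20 → u
f(5)−p(15): -10≡16 → q
z(25)−o(14): 11 → l
x(23)−p(15): 8 → i
l(11)−o(14): -3≡23 → x

vkedhiaauqlix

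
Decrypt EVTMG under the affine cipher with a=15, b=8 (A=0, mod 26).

The inverse of 15 mod 26 is 7, since 15·7=105≡1. Apply D(y)=7·(y−8) mod 26:
E(4): 7·(4−8)=-28≡24 → Y
V(21): 7·(21−8)=91≡13 → N
T(19): 7·(19−8)=77≡25 → Z
M(12): 7·(12−8)=28≡2 → C
G(6): 7·(6−8)=-14≡12 → M

YNZCM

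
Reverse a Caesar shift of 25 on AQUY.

BRVZ

A(0): 0−25=-25≡1 → B
Q(16): 16−25=-9≡17 → R
U(20): 20−25=-5≡21 → V
Y(24): 24−25=-1≡25 → Z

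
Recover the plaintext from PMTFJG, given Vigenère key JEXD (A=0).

GIWCAC

Repeat the key across the ciphertext: JEXDJE
P(15)−J(9): 6 → G
M(12)−E(4): 8 → I
T(19)−X(23): -4≡22 → W
F(5)−D(3): 2 → C
J(9)−J(9): 0 → A
G(6)−E(4): 2 → C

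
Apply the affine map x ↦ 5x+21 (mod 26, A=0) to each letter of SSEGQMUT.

S(18): 5·18+21=111≡7 → H
S(18): 5·18+21=111≡7 → H
E(4): 5·4+21=41≡15 → P
G(6): 5·6+21=51≡25 → Z
Q(16): 5·16+21=101≡23 → X
M(12): 5·12+21=81≡3 → D
U(20): 5·20+21=121≡17 → R
T(19): 5·19+21=116≡12 → M

HHPZXDRM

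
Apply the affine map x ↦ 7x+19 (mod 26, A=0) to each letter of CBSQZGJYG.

HAPBMJEFJ

C(2): 7·2+19=33≡7 → H
B(1): 7·1+19=26≡0 → A
S(18): 7·18+19=145≡15 → P
Q(16): 7·16+19=131≡1 → B
Z(25): 7·25+19=194≡12 → M
G(6): 7·6+19=61≡9 → J
J(9): 7·9+19=82≡4 → E
Y(24): 7·24+19=187≡5 → F
G(6): 7·6+19=61≡9 → J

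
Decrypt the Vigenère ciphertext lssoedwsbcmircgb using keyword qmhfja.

Repeat the key across the ciphertext: qmhfjaqmhfjaqmhf
l(11)−q(16): -5≡21 → v
s(18)−m(12): 6 → g
s(18)−h(7): 11 → l
o(14)−f(5): 9 → j
e(4)−j(9): -5≡21 → v
d(3)−a(0): 3 → d
w(22)−q(16): 6 → g
s(18)−m(12): 6 → g
b(1)−h(7): -6≡20 → u
c(2)−f(5): -3≡23 → x
m(12)−j(9): 3 → d
i(8)−a(0): 8 → i
r(17)−q(16): 1 → b
c(2)−m(12): -10≡16 → q
g(6)−h(7): -1≡25 → z
b(1)−f(5): -4≡22 → w

vgljvdgguxdibqzw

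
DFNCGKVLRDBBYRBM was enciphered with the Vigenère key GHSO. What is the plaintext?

XYVOADDXLWJNSKJY

Repeat the key across the ciphertext: GHSOGHSOGHSOGHSO
D(3)−G(6): -3≡23 → X
F(5)−H(7): -2≡24 → Y
N(13)−S(18): -5≡21 → V
C(2)−O(14): -12≡14 → O
G(6)−G(6): 0 → A
K(10)−H(7): 3 → D
V(21)−S(18): 3 → D
L(11)−O(14): -3≡23 → X
R(17)−G(6): 11 → L
D(3)−H(7): -4≡22 → W
B(1)−S(18): -17≡9 → J
B(1)−O(14): -13≡13 → N
Y(24)−G(6): 18 → S
R(17)−H(7): 10 → K
B(1)−S(18): -17≡9 → J
M(12)−O(14): -2≡24 → Y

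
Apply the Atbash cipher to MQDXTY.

NJWCGB

M(12) → N(13)
Q(16) → J(9)
D(3) → W(22)
X(23) → C(2)
T(19) → G(6)
Y(24) → B(1)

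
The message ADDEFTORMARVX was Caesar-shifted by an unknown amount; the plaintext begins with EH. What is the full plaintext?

EHHIJXSVQEVZB

From the crib: A(0)−E(4)=-4≡22, so the shift is 22.
Subtract 22 from each ciphertext letter:
A(0): 0−22=-22≡4 → E
D(3): 3−22=-19≡7 → H
D(3): 3−22=-19≡7 → H
E(4): 4−22=-18≡8 → I
F(5): 5−22=-17≡9 → J
T(19): 19−22=-3≡23 → X
O(14): 14−22=-8≡18 → S
R(17): 17−22=-5≡21 → V
M(12): 12−22=-10≡16 → Q
A(0): 0−22=-22≡4 → E
R(17): 17−22=-5≡21 → V
V(21): 21−22=-1≡25 → Z
X(23): 23−22=1 → B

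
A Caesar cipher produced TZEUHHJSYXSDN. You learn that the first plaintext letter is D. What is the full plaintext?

DJOERRTCIHCNX

From the crib: T(19)−D(3)=16, so the shift is 16.
Subtract 16 from each ciphertext letter:
T(19): 19−16=3 → D
Z(25): 25−16=9 → J
E(4): 4−16=-12≡14 → O
U(20): 20−16=4 → E
H(7): 7−16=-9≡17 → R
H(7): 7−16=-9≡17 → R
J(9): 9−16=-7≡19 → T
S(18): 18−16=2 → C
Y(24): 24−16=8 → I
X(23): 23−16=7 → H
S(18): 18−16=2 → C
D(3): 3−16=-13≡13 → N
N(13): 13−16=-3≡23 → X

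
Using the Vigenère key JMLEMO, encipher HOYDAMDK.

Repeat the key across the message: JMLEMOJM
H(7)+J(9): 16 → Q
O(14)+M(12): 26≡0 → A
Y(24)+L(11): 35≡9 → J
D(3)+E(4): 7 → H
A(0)+M(12): 12 → M
M(12)+O(14): 26≡0 → A
D(3)+J(9): 12 → M
K(10)+M(12): 22 → W

QAJHMAMW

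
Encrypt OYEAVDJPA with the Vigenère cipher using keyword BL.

Repeat the key across the message: BLBLBLBLB
O(14)+B(1): 15 → P
Y(24)+L(11): 35≡9 → J
E(4)+B(1): 5 → F
A(0)+L(11): 11 → L
V(21)+B(1): 22 → W
D(3)+L(11): 14 → O
J(9)+B(1): 10 → K
P(15)+L(11): 26≡0 → A
A(0)+B(1): 1 → B

PJFLWOKAB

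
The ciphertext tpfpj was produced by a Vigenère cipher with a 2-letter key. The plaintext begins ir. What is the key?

ly

Subtract each crib letter from the matching ciphertext letter (mod 26):
t(19)−i(8)=11 → l
p(15)−r(17)=-2≡24 → y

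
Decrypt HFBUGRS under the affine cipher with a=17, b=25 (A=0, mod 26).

CIUPFYV

The inverse of 17 mod 26 is 23, since 17·23=391≡1. Apply D(y)=23·(y−25) mod 26:
H(7): 23·(7−25)=-414≡2 → C
F(5): 23·(5−25)=-460≡8 → I
B(1): 23·(1−25)=-552≡20 → U
U(20): 23·(20−25)=-115≡15 → P
G(6): 23·(6−25)=-437≡5 → F
R(17): 23·(17−25)=-184≡24 → Y
S(18): 23·(18−25)=-161≡21 → V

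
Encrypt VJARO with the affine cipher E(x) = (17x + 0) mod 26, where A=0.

TXADE

V(21): 17·21+0=357≡19 → T
J(9): 17·9+0=153≡23 → X
A(0): 17·0+0=0 → A
R(17): 17·17+0=289≡3 → D
O(14): 17·14+0=238≡4 → E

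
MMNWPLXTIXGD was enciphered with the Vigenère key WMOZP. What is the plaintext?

QAZXAPLFJIKR

Repeat the key across the ciphertext: WMOZPWMOZPWM
M(12)−W(22): -10≡16 → Q
M(12)−M(12): 0 → A
N(13)−O(14): -1≡25 → Z
W(22)−Z(25): -3≡23 → X
P(15)−P(15): 0 → A
L(11)−W(22): -11≡15 → P
X(23)−M(12): 11 → L
T(19)−O(14): 5 → F
I(8)−Z(25): -17≡9 → J
X(23)−P(15): 8 → I
G(6)−W(22): -16≡10 → K
D(3)−M(12): -9≡17 → R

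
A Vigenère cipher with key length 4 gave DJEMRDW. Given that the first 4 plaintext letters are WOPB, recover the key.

HVPL

Subtract each crib letter from the matching ciphertext letter (mod 26):
D(3)−W(22)=-19≡7 → H
J(9)−O(14)=-5≡21 → V
E(4)−P(15)=-11≡15 → P
M(12)−B(1)=11 → L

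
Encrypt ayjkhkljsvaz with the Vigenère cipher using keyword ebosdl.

ezxckvpkgndk

Repeat the key across the message: ebosdlebosdl
a(0)+e(4): 4 → e
y(24)+b(1): 25 → z
j(9)+o(14): 23 → x
k(10)+s(18): 28≡2 → c
h(7)+d(3): 10 → k
k(10)+l(11): 21 → v
l(11)+e(4): 15 → p
j(9)+b(1): 10 → k
s(18)+o(14): 32≡6 → g
v(21)+s(18): 39≡13 → n
a(0)+d(3): 3 → d
z(25)+l(11): 36≡10 → k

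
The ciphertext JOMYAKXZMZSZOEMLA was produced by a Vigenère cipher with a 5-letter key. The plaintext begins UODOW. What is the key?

PAJKE

Subtract each crib letter from the matching ciphertext letter (mod 26):
J(9)−U(20)=-11≡15 → P
O(14)−O(14)=0 → A
M(12)−D(3)=9 → J
Y(24)−O(14)=10 → K
A(0)−W(22)=-22≡4 → E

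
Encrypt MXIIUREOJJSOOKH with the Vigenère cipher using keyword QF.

Repeat the key across the message: QFQFQFQFQFQFQFQ
M(12)+Q(16): 28≡2 → C
X(23)+F(5): 28≡2 → C
I(8)+Q(16): 24 → Y
I(8)+F(5): 13 → N
U(20)+Q(16): 36≡10 → K
R(17)+F(5): 22 → W
E(4)+Q(16): 20 → U
O(14)+F(5): 19 → T
J(9)+Q(16): 25 → Z
J(9)+F(5): 14 → O
S(18)+Q(16): 34≡8 → I
O(14)+F(5): 19 → T
O(14)+Q(16): 30≡4 → E
K(10)+F(5): 15 → P
H(7)+Q(16): 23 → X

CCYNKWUTZOITEPX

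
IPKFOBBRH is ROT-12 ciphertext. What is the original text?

WDYTCPPFV

I(8): 8−12=-4≡22 → W
P(15): 15−12=3 → D
K(10): 10−12=-2≡24 → Y
F(5): 5−12=-7≡19 → T
O(14): 14−12=2 → C
B(1): 1−12=-11≡15 → P
B(1): 1−12=-11≡15 → P
R(17): 17−12=5 → F
H(7): 7−12=-5≡21 → V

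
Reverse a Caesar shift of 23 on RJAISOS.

UMDLVRV

R(17): 17−23=-6≡20 → U
J(9): 9−23=-14≡12 → M
A(0): 0−23=-23≡3 → D
I(8): 8−23=-15≡11 → L
S(18): 18−23=-5≡21 → V
O(14): 14−23=-9≡17 → R
S(18): 18−23=-5≡21 → V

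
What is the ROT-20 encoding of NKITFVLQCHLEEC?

N(13): 13+20=33≡7 → H
K(10): 10+20=30≡4 → E
I(8): 8+20=28≡2 → C
T(19): 19+20=39≡13 → N
F(5): 5+20=25 → Z
V(21): 21+20=41≡15 → P
L(11): 11+20=31≡5 → F
Q(16): 16+20=36≡10 → K
C(2): 2+20=22 → W
H(7): 7+20=27≡1 → B
L(11): 11+20=31≡5 → F
E(4): 4+20=24 → Y
E(4): 4+20=24 → Y
C(2): 2+20=22 → W

HECNZPFKWBFYYW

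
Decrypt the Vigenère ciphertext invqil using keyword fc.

Repeat the key across the ciphertext: fcfcfc
i(8)−f(5): 3 → d
n(13)−c(2): 11 → l
v(21)−f(5): 16 → q
q(16)−c(2): 14 → o
i(8)−f(5): 3 → d
l(11)−c(2): 9 → j

dlqodj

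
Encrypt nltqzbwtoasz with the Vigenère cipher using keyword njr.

Repeat the key across the message: njrnjrnjrnjr
n(13)+n(13): 26≡0 → a
l(11)+j(9): 20 → u
t(19)+r(17): 36≡10 → k
q(16)+n(13): 29≡3 → d
z(25)+j(9): 34≡8 → i
b(1)+r(17): 18 → s
w(22)+n(13): 35≡9 → j
t(19)+j(9): 28≡2 → c
o(14)+r(17): 31≡5 → f
a(0)+n(13): 13 → n
s(18)+j(9): 27≡1 → b
z(25)+r(17): 42≡16 → q

aukdisjcfnbq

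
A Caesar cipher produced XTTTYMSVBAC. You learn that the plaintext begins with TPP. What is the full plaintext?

TPPPUIORXWY

From the crib: X(23)−T(19)=4, so the shift is 4.
Subtract 4 from each ciphertext letter:
X(23): 23−4=19 → T
T(19): 19−4=15 → P
T(19): 19−4=15 → P
T(19): 19−4=15 → P
Y(24): 24−4=20 → U
M(12): 12−4=8 → I
S(18): 18−4=14 → O
V(21): 21−4=17 → R
B(1): 1−4=-3≡23 → X
A(0): 0−4=-4≡22 → W
C(2): 2−4=-2≡24 → Y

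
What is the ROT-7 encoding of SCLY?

ZJSF

S(18): 18+7=25 → Z
C(2): 2+7=9 → J
L(11): 11+7=18 → S
Y(24): 24+7=31≡5 → F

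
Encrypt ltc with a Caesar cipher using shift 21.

gox

l(11): 11+21=32≡6 → g
t(19): 19+21=40≡14 → o
c(2): 2+21=23 → x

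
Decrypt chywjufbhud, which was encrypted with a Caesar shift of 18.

kpgercnjpcl

c(2): 2−18=-16≡10 → k
h(7): 7−18=-11≡15 → p
y(24): 24−18=6 → g
w(22): 22−18=4 → e
j(9): 9−18=-9≡17 → r
u(20): 20−18=2 → c
f(5): 5−18=-13≡13 → n
b(1): 1−18=-17≡9 → j
h(7): 7−18=-11≡15 → p
u(20): 20−18=2 → c
d(3): 3−18=-15≡11 → l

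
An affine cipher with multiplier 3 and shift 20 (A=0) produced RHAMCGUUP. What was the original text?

The inverse of 3 mod 26 is 9, since 3·9=27≡1. Apply D(y)=9·(y−20) mod 26:
R(17): 9·(17−20)=-27≡25 → Z
H(7): 9·(7−20)=-117≡13 → N
A(0): 9·(0−20)=-180≡2 → C
M(12): 9·(12−20)=-72≡6 → G
C(2): 9·(2−20)=-162≡20 → U
G(6): 9·(6−20)=-126≡4 → E
U(20): 9·(20−20)=0 → A
U(20): 9·(20−20)=0 → A
P(15): 9·(15−20)=-45≡7 → H

ZNCGUEAAH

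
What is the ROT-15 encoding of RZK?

R(17): 17+15=32≡6 → G
Z(25): 25+15=40≡14 → O
K(10): 10+15=25 → Z

GOZ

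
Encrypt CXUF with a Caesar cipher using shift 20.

C(2): 2+20=22 → W
X(23): 23+20=43≡17 → R
U(20): 20+20=40≡14 → O
F(5): 5+20=25 → Z

WROZ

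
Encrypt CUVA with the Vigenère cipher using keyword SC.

Repeat the key across the message: SCSC
C(2)+S(18): 20 → U
U(20)+C(2): 22 → W
V(21)+S(18): 39≡13 → N
A(0)+C(2): 2 → C

UWNC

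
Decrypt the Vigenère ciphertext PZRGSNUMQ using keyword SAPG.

XZCAANFGY

Repeat the key across the ciphertext: SAPGSAPGS
P(15)−S(18): -3≡23 → X
Z(25)−A(0): 25 → Z
R(17)−P(15): 2 → C
G(6)−G(6): 0 → A
S(18)−S(18): 0 → A
N(13)−A(0): 13 → N
U(20)−P(15): 5 → F
M(12)−G(6): 6 → G
Q(16)−S(18): -2≡24 → Y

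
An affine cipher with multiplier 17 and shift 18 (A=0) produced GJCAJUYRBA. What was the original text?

KBWCBUIDZC

The inverse of 17 mod 26 is 23, since 17·23=391≡1. Apply D(y)=23·(y−18) mod 26:
G(6): 23·(6−18)=-276≡10 → K
J(9): 23·(9−18)=-207≡1 → B
C(2): 23·(2−18)=-368≡22 → W
A(0): 23·(0−18)=-414≡2 → C
J(9): 23·(9−18)=-207≡1 → B
U(20): 23·(20−18)=46≡20 → U
Y(24): 23·(24−18)=138≡8 → I
R(17): 23·(17−18)=-23≡3 → D
B(1): 23·(1−18)=-391≡25 → Z
A(0): 23·(0−18)=-414≡2 → C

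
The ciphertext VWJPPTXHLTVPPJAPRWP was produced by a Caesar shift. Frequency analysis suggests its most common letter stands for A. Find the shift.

The most frequent ciphertext letter is P (appears 6 times).
P is position 15; A is position 0.
Shift = 15.

15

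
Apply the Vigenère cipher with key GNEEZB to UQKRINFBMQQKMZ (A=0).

ADOVHOLOQUPLSM

Repeat the key across the message: GNEEZBGNEEZBGN
U(20)+G(6): 26≡0 → A
Q(16)+N(13): 29≡3 → D
K(10)+E(4): 14 → O
R(17)+E(4): 21 → V
I(8)+Z(25): 33≡7 → H
N(13)+B(1): 14 → O
F(5)+G(6): 11 → L
B(1)+N(13): 14 → O
M(12)+E(4): 16 → Q
Q(16)+E(4): 20 → U
Q(16)+Z(25): 41≡15 → P
K(10)+B(1): 11 → L
M(12)+G(6): 18 → S
Z(25)+N(13): 38≡12 → M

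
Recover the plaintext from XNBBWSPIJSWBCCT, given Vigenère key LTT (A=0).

Repeat the key across the ciphertext: LTTLTTLTTLTTLTT
X(23)−L(11): 12 → M
N(13)−T(19): -6≡20 → U
B(1)−T(19): -18≡8 → I
B(1)−L(11): -10≡16 → Q
W(22)−T(19): 3 → D
S(18)−T(19): -1≡25 → Z
P(15)−L(11): 4 → E
I(8)−T(19): -11≡15 → P
J(9)−T(19): -10≡16 → Q
S(18)−L(11): 7 → H
W(22)−T(19): 3 → D
B(1)−T(19): -18≡8 → I
C(2)−L(11): -9≡17 → R
C(2)−T(19): -17≡9 → J
T(19)−T(19): 0 → A

MUIQDZEPQHDIRJA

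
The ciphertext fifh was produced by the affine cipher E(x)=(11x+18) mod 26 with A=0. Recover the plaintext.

The inverse of 11 mod 26 is 19, since 11·19=209≡1. Apply D(y)=19·(y−18) mod 26:
f(5): 19·(5−18)=-247≡13 → n
i(8): 19·(8−18)=-190≡18 → s
f(5): 19·(5−18)=-247≡13 → n
h(7): 19·(7−18)=-209≡25 → z

nsnz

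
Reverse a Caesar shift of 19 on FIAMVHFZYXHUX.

MPHTCOMGFEOBE

F(5): 5−19=-14≡12 → M
I(8): 8−19=-11≡15 → P
A(0): 0−19=-19≡7 → H
M(12): 12−19=-7≡19 → T
V(21): 21−19=2 → C
H(7): 7−19=-12≡14 → O
F(5): 5−19=-14≡12 → M
Z(25): 25−19=6 → G
Y(24): 24−19=5 → F
X(23): 23−19=4 → E
H(7): 7−19=-12≡14 → O
U(20): 20−19=1 → B
X(23): 23−19=4 → E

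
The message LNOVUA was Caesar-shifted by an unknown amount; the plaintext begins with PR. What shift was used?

From the crib: L(11)−P(15)=-4≡22, so the shift is 22.

22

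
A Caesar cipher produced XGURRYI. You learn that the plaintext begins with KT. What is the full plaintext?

From the crib: X(23)−K(10)=13, so the shift is 13.
Subtract 13 from each ciphertext letter:
X(23): 23−13=10 → K
G(6): 6−13=-7≡19 → T
U(20): 20−13=7 → H
R(17): 17−13=4 → E
R(17): 17−13=4 → E
Y(24): 24−13=11 → L
I(8): 8−13=-5≡21 → V

KTHEELV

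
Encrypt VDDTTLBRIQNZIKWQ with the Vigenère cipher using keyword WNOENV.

RQRXGGXEWUAUEXKU

Repeat the key across the message: WNOENVWNOENVWNOE
V(21)+W(22): 43≡17 → R
D(3)+N(13): 16 → Q
D(3)+O(14): 17 → R
T(19)+E(4): 23 → X
T(19)+N(13): 32≡6 → G
L(11)+V(21): 32≡6 → G
B(1)+W(22): 23 → X
R(17)+N(13): 30≡4 → E
I(8)+O(14): 22 → W
Q(16)+E(4): 20 → U
N(13)+N(13): 26≡0 → A
Z(25)+V(21): 46≡20 → U
I(8)+W(22): 30≡4 → E
K(10)+N(13): 23 → X
W(22)+O(14): 36≡10 → K
Q(16)+E(4): 20 → U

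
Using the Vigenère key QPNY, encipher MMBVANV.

CBOTQCI

Repeat the key across the message: QPNYQPN
M(12)+Q(16): 28≡2 → C
M(12)+P(15): 27≡1 → B
B(1)+N(13): 14 → O
V(21)+Y(24): 45≡19 → T
A(0)+Q(16): 16 → Q
N(13)+P(15): 28≡2 → C
V(21)+N(13): 34≡8 → I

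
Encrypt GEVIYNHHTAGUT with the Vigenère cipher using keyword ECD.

Repeat the key across the message: ECDECDECDECDE
G(6)+E(4): 10 → K
E(4)+C(2): 6 → G
V(21)+D(3): 24 → Y
I(8)+E(4): 12 → M
Y(24)+C(2): 26≡0 → A
N(13)+D(3): 16 → Q
H(7)+E(4): 11 → L
H(7)+C(2): 9 → J
T(19)+D(3): 22 → W
A(0)+E(4): 4 → E
G(6)+C(2): 8 → I
U(20)+D(3): 23 → X
T(19)+E(4): 23 → X

KGYMAQLJWEIXX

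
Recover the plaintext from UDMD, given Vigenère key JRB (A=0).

Repeat the key across the ciphertext: JRBJ
U(20)−J(9): 11 → L
D(3)−R(17): -14≡12 → M
M(12)−B(1): 11 → L
D(3)−J(9): -6≡20 → U

LMLU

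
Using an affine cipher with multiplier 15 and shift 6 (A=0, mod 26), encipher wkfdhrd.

yadzhbz

w(22): 15·22+6=336≡24 → y
k(10): 15·10+6=156≡0 → a
f(5): 15·5+6=81≡3 → d
d(3): 15·3+6=51≡25 → z
h(7): 15·7+6=111≡7 → h
r(17): 15·17+6=261≡1 → b
d(3): 15·3+6=51≡25 → z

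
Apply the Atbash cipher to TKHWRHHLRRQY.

GPSDISSOIIJB

T(19) → G(6)
K(10) → P(15)
H(7) → S(18)
W(22) → D(3)
R(17) → I(8)
H(7) → S(18)
H(7) → S(18)
L(11) → O(14)
R(17) → I(8)
R(17) → I(8)
Q(16) → J(9)
Y(24) → B(1)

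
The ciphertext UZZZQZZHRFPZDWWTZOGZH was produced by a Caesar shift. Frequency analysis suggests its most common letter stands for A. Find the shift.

25

The most frequent ciphertext letter is Z (appears 8 times).
Z is position 25; A is position 0.
Shift = 25.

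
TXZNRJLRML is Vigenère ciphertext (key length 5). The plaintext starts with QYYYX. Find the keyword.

Subtract each crib letter from the matching ciphertext letter (mod 26):
T(19)−Q(16)=3 → D
X(23)−Y(24)=-1≡25 → Z
Z(25)−Y(24)=1 → B
N(13)−Y(24)=-11≡15 → P
R(17)−X(23)=-6≡20 → U

DZBPU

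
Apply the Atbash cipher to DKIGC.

D(3) → W(22)
K(10) → P(15)
I(8) → R(17)
G(6) → T(19)
C(2) → X(23)

WPRTX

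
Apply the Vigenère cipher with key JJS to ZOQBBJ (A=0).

Repeat the key across the message: JJSJJS
Z(25)+J(9): 34≡8 → I
O(14)+J(9): 23 → X
Q(16)+S(18): 34≡8 → I
B(1)+J(9): 10 → K
B(1)+J(9): 10 → K
J(9)+S(18): 27≡1 → B

IXIKKB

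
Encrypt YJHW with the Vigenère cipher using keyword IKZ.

Repeat the key across the message: IKZI
Y(24)+I(8): 32≡6 → G
J(9)+K(10): 19 → T
H(7)+Z(25): 32≡6 → G
W(22)+I(8): 30≡4 → E

GTGE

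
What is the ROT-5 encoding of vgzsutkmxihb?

alexzyprcnmg

v(21): 21+5=26≡0 → a
g(6): 6+5=11 → l
z(25): 25+5=30≡4 → e
s(18): 18+5=23 → x
u(20): 20+5=25 → z
t(19): 19+5=24 → y
k(10): 10+5=15 → p
m(12): 12+5=17 → r
x(23): 23+5=28≡2 → c
i(8): 8+5=13 → n
h(7): 7+5=12 → m
b(1): 1+5=6 → g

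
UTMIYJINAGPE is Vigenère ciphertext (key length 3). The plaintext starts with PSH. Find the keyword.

FBF

Subtract each crib letter from the matching ciphertext letter (mod 26):
U(20)−P(15)=5 → F
T(19)−S(18)=1 → B
M(12)−H(7)=5 → F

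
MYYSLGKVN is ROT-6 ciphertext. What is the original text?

M(12): 12−6=6 → G
Y(24): 24−6=18 → S
Y(24): 24−6=18 → S
S(18): 18−6=12 → M
L(11): 11−6=5 → F
G(6): 6−6=0 → A
K(10): 10−6=4 → E
V(21): 21−6=15 → P
N(13): 13−6=7 → H

GSSMFAEPH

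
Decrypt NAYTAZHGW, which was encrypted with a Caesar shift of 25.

N(13): 13−25=-12≡14 → O
A(0): 0−25=-25≡1 → B
Y(24): 24−25=-1≡25 → Z
T(19): 19−25=-6≡20 → U
A(0): 0−25=-25≡1 → B
Z(25): 25−25=0 → A
H(7): 7−25=-18≡8 → I
G(6): 6−25=-19≡7 → H
W(22): 22−25=-3≡23 → X

OBZUBAIHX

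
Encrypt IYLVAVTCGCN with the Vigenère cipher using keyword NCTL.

Repeat the key across the message: NCTLNCTLNCT
I(8)+N(13): 21 → V
Y(24)+C(2): 26≡0 → A
L(11)+T(19): 30≡4 → E
V(21)+L(11): 32≡6 → G
A(0)+N(13): 13 → N
V(21)+C(2): 23 → X
T(19)+T(19): 38≡12 → M
C(2)+L(11): 13 → N
G(6)+N(13): 19 → T
C(2)+C(2): 4 → E
N(13)+T(19): 32≡6 → G

VAEGNXMNTEG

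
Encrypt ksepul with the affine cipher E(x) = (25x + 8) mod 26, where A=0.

yqetox

k(10): 25·10+8=258≡24 → y
s(18): 25·18+8=458≡16 → q
e(4): 25·4+8=108≡4 → e
p(15): 25·15+8=383≡19 → t
u(20): 25·20+8=508≡14 → o
l(11): 25·11+8=283≡23 → x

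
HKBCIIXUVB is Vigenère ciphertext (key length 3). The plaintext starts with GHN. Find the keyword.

BDO

Subtract each crib letter from the matching ciphertext letter (mod 26):
H(7)−G(6)=1 → B
K(10)−H(7)=3 → D
B(1)−N(13)=-12≡14 → O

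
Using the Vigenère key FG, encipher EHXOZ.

JNCUE

Repeat the key across the message: FGFGF
E(4)+F(5): 9 → J
H(7)+G(6): 13 → N
X(23)+F(5): 28≡2 → C
O(14)+G(6): 20 → U
Z(25)+F(5): 30≡4 → E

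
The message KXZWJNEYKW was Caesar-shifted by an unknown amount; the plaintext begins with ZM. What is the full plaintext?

From the crib: K(10)−Z(25)=-15≡11, so the shift is 11.
Subtract 11 from each ciphertext letter:
K(10): 10−11=-1≡25 → Z
X(23): 23−11=12 → M
Z(25): 25−11=14 → O
W(22): 22−11=11 → L
J(9): 9−11=-2≡24 → Y
N(13): 13−11=2 → C
E(4): 4−11=-7≡19 → T
Y(24): 24−11=13 → N
K(10): 10−11=-1≡25 → Z
W(22): 22−11=11 → L

ZMOLYCTNZL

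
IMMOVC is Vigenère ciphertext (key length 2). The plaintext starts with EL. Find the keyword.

Subtract each crib letter from the matching ciphertext letter (mod 26):
I(8)−E(4)=4 → E
M(12)−L(11)=1 → B

EB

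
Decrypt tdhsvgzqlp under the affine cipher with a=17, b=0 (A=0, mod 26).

vrfypideth

The inverse of 17 mod 26 is 23, since 17·23=391≡1. Apply D(y)=23·(y−0) mod 26:
t(19): 23·(19−0)=437≡21 → v
d(3): 23·(3−0)=69≡17 → r
h(7): 23·(7−0)=161≡5 → f
s(18): 23·(18−0)=414≡24 → y
v(21): 23·(21−0)=483≡15 → p
g(6): 23·(6−0)=138≡8 → i
z(25): 23·(25−0)=575≡3 → d
q(16): 23·(16−0)=368≡4 → e
l(11): 23·(11−0)=253≡19 → t
p(15): 23·(15−0)=345≡7 → h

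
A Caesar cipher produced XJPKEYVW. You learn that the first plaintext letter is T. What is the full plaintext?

TFLGAURS

From the crib: X(23)−T(19)=4, so the shift is 4.
Subtract 4 from each ciphertext letter:
X(23): 23−4=19 → T
J(9): 9−4=5 → F
P(15): 15−4=11 → L
K(10): 10−4=6 → G
E(4): 4−4=0 → A
Y(24): 24−4=20 → U
V(21): 21−4=17 → R
W(22): 22−4=18 → S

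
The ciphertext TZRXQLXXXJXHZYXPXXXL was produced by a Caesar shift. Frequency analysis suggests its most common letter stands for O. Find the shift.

The most frequent ciphertext letter is X (appears 9 times).
X is position 23; O is position 14.
Shift = 9.

9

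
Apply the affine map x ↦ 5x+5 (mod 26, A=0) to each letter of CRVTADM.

C(2): 5·2+5=15 → P
R(17): 5·17+5=90≡12 → M
V(21): 5·21+5=110≡6 → G
T(19): 5·19+5=100≡22 → W
A(0): 5·0+5=5 → F
D(3): 5·3+5=20 → U
M(12): 5·12+5=65≡13 → N

PMGWFUN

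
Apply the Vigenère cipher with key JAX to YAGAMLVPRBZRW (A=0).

HADJMIEPOKZOF

Repeat the key across the message: JAXJAXJAXJAXJ
Y(24)+J(9): 33≡7 → H
A(0)+A(0): 0 → A
G(6)+X(23): 29≡3 → D
A(0)+J(9): 9 → J
M(12)+A(0): 12 → M
L(11)+X(23): 34≡8 → I
V(21)+J(9): 30≡4 → E
P(15)+A(0): 15 → P
R(17)+X(23): 40≡14 → O
B(1)+J(9): 10 → K
Z(25)+A(0): 25 → Z
R(17)+X(23): 40≡14 → O
W(22)+J(9): 31≡5 → F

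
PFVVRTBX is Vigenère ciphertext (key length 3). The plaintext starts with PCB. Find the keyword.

Subtract each crib letter from the matching ciphertext letter (mod 26):
P(15)−P(15)=0 → A
F(5)−C(2)=3 → D
V(21)−B(1)=20 → U

ADU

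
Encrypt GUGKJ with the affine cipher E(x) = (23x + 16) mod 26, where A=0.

G(6): 23·6+16=154≡24 → Y
U(20): 23·20+16=476≡8 → I
G(6): 23·6+16=154≡24 → Y
K(10): 23·10+16=246≡12 → M
J(9): 23·9+16=223≡15 → P

YIYMP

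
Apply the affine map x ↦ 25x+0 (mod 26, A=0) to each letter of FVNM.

VFNO

F(5): 25·5+0=125≡21 → V
V(21): 25·21+0=525≡5 → F
N(13): 25·13+0=325≡13 → N
M(12): 25·12+0=300≡14 → O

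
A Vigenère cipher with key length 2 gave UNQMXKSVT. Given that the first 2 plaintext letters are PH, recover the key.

FG

Subtract each crib letter from the matching ciphertext letter (mod 26):
U(20)−P(15)=5 → F
N(13)−H(7)=6 → G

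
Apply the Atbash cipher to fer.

uvi

f(5) → u(20)
e(4) → v(21)
r(17) → i(8)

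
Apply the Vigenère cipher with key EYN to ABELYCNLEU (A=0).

Repeat the key across the message: EYNEYNEYNE
A(0)+E(4): 4 → E
B(1)+Y(24): 25 → Z
E(4)+N(13): 17 → R
L(11)+E(4): 15 → P
Y(24)+Y(24): 48≡22 → W
C(2)+N(13): 15 → P
N(13)+E(4): 17 → R
L(11)+Y(24): 35≡9 → J
E(4)+N(13): 17 → R
U(20)+E(4): 24 → Y

EZRPWPRJRY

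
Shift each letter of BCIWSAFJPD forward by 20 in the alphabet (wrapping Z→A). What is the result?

B(1): 1+20=21 → V
C(2): 2+20=22 → W
I(8): 8+20=28≡2 → C
W(22): 22+20=42≡16 → Q
S(18): 18+20=38≡12 → M
A(0): 0+20=20 → U
F(5): 5+20=25 → Z
J(9): 9+20=29≡3 → D
P(15): 15+20=35≡9 → J
D(3): 3+20=23 → X

VWCQMUZDJX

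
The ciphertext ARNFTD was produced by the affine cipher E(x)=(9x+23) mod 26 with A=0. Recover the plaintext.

JIWYOS

The inverse of 9 mod 26 is 3, since 9·3=27≡1. Apply D(y)=3·(y−23) mod 26:
A(0): 3·(0−23)=-69≡9 → J
R(17): 3·(17−23)=-18≡8 → I
N(13): 3·(13−23)=-30≡22 → W
F(5): 3·(5−23)=-54≡24 → Y
T(19): 3·(19−23)=-12≡14 → O
D(3): 3·(3−23)=-60≡18 → S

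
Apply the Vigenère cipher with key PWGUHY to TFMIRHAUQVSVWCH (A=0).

Repeat the key across the message: PWGUHYPWGUHYPWG
T(19)+P(15): 34≡8 → I
F(5)+W(22): 27≡1 → B
M(12)+G(6): 18 → S
I(8)+U(20): 28≡2 → C
R(17)+H(7): 24 → Y
H(7)+Y(24): 31≡5 → F
A(0)+P(15): 15 → P
U(20)+W(22): 42≡16 → Q
Q(16)+G(6): 22 → W
V(21)+U(20): 41≡15 → P
S(18)+H(7): 25 → Z
V(21)+Y(24): 45≡19 → T
W(22)+P(15): 37≡11 → L
C(2)+W(22): 24 → Y
H(7)+G(6): 13 → N

IBSCYFPQWPZTLYN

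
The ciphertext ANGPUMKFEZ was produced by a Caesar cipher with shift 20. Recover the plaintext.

A(0): 0−20=-20≡6 → G
N(13): 13−20=-7≡19 → T
G(6): 6−20=-14≡12 → M
P(15): 15−20=-5≡21 → V
U(20): 20−20=0 → A
M(12): 12−20=-8≡18 → S
K(10): 10−20=-10≡16 → Q
F(5): 5−20=-15≡11 → L
E(4): 4−20=-16≡10 → K
Z(25): 25−20=5 → F

GTMVASQLKF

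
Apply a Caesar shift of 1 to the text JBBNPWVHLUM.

KCCOQXWIMVN

J(9): 9+1=10 → K
B(1): 1+1=2 → C
B(1): 1+1=2 → C
N(13): 13+1=14 → O
P(15): 15+1=16 → Q
W(22): 22+1=23 → X
V(21): 21+1=22 → W
H(7): 7+1=8 → I
L(11): 11+1=12 → M
U(20): 20+1=21 → V
M(12): 12+1=13 → N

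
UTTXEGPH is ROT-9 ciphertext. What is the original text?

U(20): 20−9=11 → L
T(19): 19−9=10 → K
T(19): 19−9=10 → K
X(23): 23−9=14 → O
E(4): 4−9=-5≡21 → V
G(6): 6−9=-3≡23 → X
P(15): 15−9=6 → G
H(7): 7−9=-2≡24 → Y

LKKOVXGY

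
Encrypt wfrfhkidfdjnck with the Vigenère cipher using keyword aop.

Repeat the key across the message: aopaopaopaopao
w(22)+a(0): 22 → w
f(5)+o(14): 19 → t
r(17)+p(15): 32≡6 → g
f(5)+a(0): 5 → f
h(7)+o(14): 21 → v
k(10)+p(15): 25 → z
i(8)+a(0): 8 → i
d(3)+o(14): 17 → r
f(5)+p(15): 20 → u
d(3)+a(0): 3 → d
j(9)+o(14): 23 → x
n(13)+p(15): 28≡2 → c
c(2)+a(0): 2 → c
k(10)+o(14): 24 → y

wtgfvzirudxccy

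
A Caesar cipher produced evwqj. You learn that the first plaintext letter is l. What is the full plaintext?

From the crib: e(4)−l(11)=-7≡19, so the shift is 19.
Subtract 19 from each ciphertext letter:
e(4): 4−19=-15≡11 → l
v(21): 21−19=2 → c
w(22): 22−19=3 → d
q(16): 16−19=-3≡23 → x
j(9): 9−19=-10≡16 → q

lcdxq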